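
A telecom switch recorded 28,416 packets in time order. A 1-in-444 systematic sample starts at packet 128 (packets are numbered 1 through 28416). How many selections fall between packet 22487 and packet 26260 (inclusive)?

8

k = 444
First selection ≥ 22487: 128 + ⌈(22487−128)/444⌉·444 = 128 + 51×444 = 22772
Last selection ≤ 26260: 128 + ⌊(26260−128)/444⌋·444 = 128 + 58×444 = 25880
Count = 58 − 51 + 1 = 8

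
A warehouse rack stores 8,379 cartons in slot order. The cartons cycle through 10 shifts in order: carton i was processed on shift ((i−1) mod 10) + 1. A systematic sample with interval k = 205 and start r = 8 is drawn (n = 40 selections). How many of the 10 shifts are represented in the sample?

2

Consecutive selections differ by k = 205, so their shift numbers differ by 205 mod 10 = 5.
gcd(205, 10) = 5, so the sample visits 10/5 = 2 distinct residues mod 10.
Start 8 is shift 8; the shifts hit are 3, 8.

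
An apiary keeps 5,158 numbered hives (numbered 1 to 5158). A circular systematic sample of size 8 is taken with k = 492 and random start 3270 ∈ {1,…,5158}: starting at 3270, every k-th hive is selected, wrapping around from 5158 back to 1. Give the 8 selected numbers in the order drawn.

3270, 3762, 4254, 4746, 80, 572, 1064, 1556

Selection 1: 3270
Selection 2: 3270 + 492 = 3762
Selection 3: 3762 + 492 = 4254
Selection 4: 4254 + 492 = 4746
Selection 5: 4746 + 492 = 5238 → 5238 − 5158 = 80
Selection 6: 80 + 492 = 572
Selection 7: 572 + 492 = 1064
Selection 8: 1064 + 492 = 1556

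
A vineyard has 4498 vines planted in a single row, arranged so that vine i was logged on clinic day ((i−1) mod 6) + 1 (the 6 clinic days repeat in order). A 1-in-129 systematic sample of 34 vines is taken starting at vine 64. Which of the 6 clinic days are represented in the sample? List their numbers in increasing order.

1, 4

Consecutive selections differ by k = 129, so their clinic day numbers differ by 129 mod 6 = 3.
gcd(129, 6) = 3, so the sample visits 6/3 = 2 distinct residues mod 6.
Start 64 is clinic day 4; the clinic days hit are 1, 4.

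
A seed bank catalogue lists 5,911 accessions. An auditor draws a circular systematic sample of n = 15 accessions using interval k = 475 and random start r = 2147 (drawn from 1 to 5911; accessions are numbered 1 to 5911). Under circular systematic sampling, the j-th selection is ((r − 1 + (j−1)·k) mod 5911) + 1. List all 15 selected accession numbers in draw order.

2147, 2622, 3097, 3572, 4047, 4522, 4997, 5472, 36, 511, 986, 1461, 1936, 2411, 2886

Selection 1: 2147
Selection 2: 2147 + 475 = 2622
Selection 3: 2622 + 475 = 3097
Selection 4: 3097 + 475 = 3572
Selection 5: 3572 + 475 = 4047
Selection 6: 4047 + 475 = 4522
Selection 7: 4522 + 475 = 4997
Selection 8: 4997 + 475 = 5472
Selection 9: 5472 + 475 = 5947 → 5947 − 5911 = 36
Selection 10: 36 + 475 = 511
Selection 11: 511 + 475 = 986
Selection 12: 986 + 475 = 1461
Selection 13: 1461 + 475 = 1936
Selection 14: 1936 + 475 = 2411
Selection 15: 2411 + 475 = 2886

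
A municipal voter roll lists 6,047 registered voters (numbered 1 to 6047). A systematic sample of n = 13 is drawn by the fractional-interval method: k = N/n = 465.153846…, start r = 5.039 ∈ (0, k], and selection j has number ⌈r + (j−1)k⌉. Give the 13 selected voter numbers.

j=1: r + 0k = 5.039 → ⌈·⌉ = 6
j=2: r + 1k = 470.192846… → ⌈·⌉ = 471
j=3: r + 2k = 935.346692… → ⌈·⌉ = 936
j=4: r + 3k = 1400.500538… → ⌈·⌉ = 1401
j=5: r + 4k = 1865.654384… → ⌈·⌉ = 1866
j=6: r + 5k = 2330.808230… → ⌈·⌉ = 2331
j=7: r + 6k = 2795.962076… → ⌈·⌉ = 2796
j=8: r + 7k = 3261.115923… → ⌈·⌉ = 3262
j=9: r + 8k = 3726.269769… → ⌈·⌉ = 3727
j=10: r + 9k = 4191.423615… → ⌈·⌉ = 4192
j=11: r + 10k = 4656.577461… → ⌈·⌉ = 4657
j=12: r + 11k = 5121.731307… → ⌈·⌉ = 5122
j=13: r + 12k = 5586.885153… → ⌈·⌉ = 5587

6, 471, 936, 1401, 1866, 2331, 2796, 3262, 3727, 4192, 4657, 5122, 5587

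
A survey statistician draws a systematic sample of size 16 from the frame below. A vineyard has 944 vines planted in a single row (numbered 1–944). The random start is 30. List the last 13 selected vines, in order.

207, 266, 325, 384, 443, 502, 561, 620, 679, 738, 797, 856, 915

k = N/n = 944/16 = 59
4th selection = 30 + 3×59 = 207
5th: 207 + 59 = 266
6th: 266 + 59 = 325
7th: 325 + 59 = 384
8th: 384 + 59 = 443
9th: 443 + 59 = 502
10th: 502 + 59 = 561
11th: 561 + 59 = 620
12th: 620 + 59 = 679
13th: 679 + 59 = 738
14th: 738 + 59 = 797
15th: 797 + 59 = 856
16th: 856 + 59 = 915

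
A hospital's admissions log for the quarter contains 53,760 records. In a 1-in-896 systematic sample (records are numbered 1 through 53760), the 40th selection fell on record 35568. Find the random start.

k = 896
r = 35568 − (40−1)×896 = 35568 − 34944 = 624

624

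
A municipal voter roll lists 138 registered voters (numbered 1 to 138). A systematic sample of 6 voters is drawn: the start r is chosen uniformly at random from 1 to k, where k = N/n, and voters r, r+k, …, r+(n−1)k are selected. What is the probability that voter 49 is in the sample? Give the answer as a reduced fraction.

k = 138/6 = 23.
Voter 49 is selected iff r ≡ 49 (mod 23); exactly one such r in {1,…,23}.
Inclusion probability = 1/23.

1/23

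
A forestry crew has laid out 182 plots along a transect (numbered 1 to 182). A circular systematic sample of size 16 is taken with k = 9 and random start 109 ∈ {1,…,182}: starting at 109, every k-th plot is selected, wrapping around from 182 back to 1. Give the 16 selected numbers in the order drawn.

Selection 1: 109
Selection 2: 109 + 9 = 118
Selection 3: 118 + 9 = 127
Selection 4: 127 + 9 = 136
Selection 5: 136 + 9 = 145
Selection 6: 145 + 9 = 154
Selection 7: 154 + 9 = 163
Selection 8: 163 + 9 = 172
Selection 9: 172 + 9 = 181
Selection 10: 181 + 9 = 190 → 190 − 182 = 8
Selection 11: 8 + 9 = 17
Selection 12: 17 + 9 = 26
Selection 13: 26 + 9 = 35
Selection 14: 35 + 9 = 44
Selection 15: 44 + 9 = 53
Selection 16: 53 + 9 = 62

109, 118, 127, 136, 145, 154, 163, 172, 181, 8, 17, 26, 35, 44, 53, 62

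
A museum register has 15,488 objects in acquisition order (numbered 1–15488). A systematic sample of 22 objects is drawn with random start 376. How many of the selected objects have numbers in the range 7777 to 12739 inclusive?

7

k = 15488/22 = 704
First selection ≥ 7777: 376 + ⌈(7777−376)/704⌉·704 = 376 + 11×704 = 8120
Last selection ≤ 12739: 376 + ⌊(12739−376)/704⌋·704 = 376 + 17×704 = 12344
Count = 17 − 11 + 1 = 7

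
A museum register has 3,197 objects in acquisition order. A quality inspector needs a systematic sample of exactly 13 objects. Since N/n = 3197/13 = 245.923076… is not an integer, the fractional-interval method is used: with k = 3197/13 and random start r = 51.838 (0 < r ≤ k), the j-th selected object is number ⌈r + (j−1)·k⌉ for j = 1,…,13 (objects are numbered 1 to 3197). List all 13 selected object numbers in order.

j=1: r + 0k = 51.838 → ⌈·⌉ = 52
j=2: r + 1k = 297.761076… → ⌈·⌉ = 298
j=3: r + 2k = 543.684153… → ⌈·⌉ = 544
j=4: r + 3k = 789.607230… → ⌈·⌉ = 790
j=5: r + 4k = 1035.530307… → ⌈·⌉ = 1036
j=6: r + 5k = 1281.453384… → ⌈·⌉ = 1282
j=7: r + 6k = 1527.376461… → ⌈·⌉ = 1528
j=8: r + 7k = 1773.299538… → ⌈·⌉ = 1774
j=9: r + 8k = 2019.222615… → ⌈·⌉ = 2020
j=10: r + 9k = 2265.145692… → ⌈·⌉ = 2266
j=11: r + 10k = 2511.068769… → ⌈·⌉ = 2512
j=12: r + 11k = 2756.991846… → ⌈·⌉ = 2757
j=13: r + 12k = 3002.914923… → ⌈·⌉ = 3003

52, 298, 544, 790, 1036, 1282, 1528, 1774, 2020, 2266, 2512, 2757, 3003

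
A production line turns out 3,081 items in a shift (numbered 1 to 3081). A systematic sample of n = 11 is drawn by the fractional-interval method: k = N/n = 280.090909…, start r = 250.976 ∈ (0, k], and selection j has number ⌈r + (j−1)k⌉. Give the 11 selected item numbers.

251, 532, 812, 1092, 1372, 1652, 1932, 2212, 2492, 2772, 3052

j=1: r + 0k = 250.976 → ⌈·⌉ = 251
j=2: r + 1k = 531.066909… → ⌈·⌉ = 532
j=3: r + 2k = 811.157818… → ⌈·⌉ = 812
j=4: r + 3k = 1091.248727… → ⌈·⌉ = 1092
j=5: r + 4k = 1371.339636… → ⌈·⌉ = 1372
j=6: r + 5k = 1651.430545… → ⌈·⌉ = 1652
j=7: r + 6k = 1931.521454… → ⌈·⌉ = 1932
j=8: r + 7k = 2211.612363… → ⌈·⌉ = 2212
j=9: r + 8k = 2491.703272… → ⌈·⌉ = 2492
j=10: r + 9k = 2771.794181… → ⌈·⌉ = 2772
j=11: r + 10k = 3051.885090… → ⌈·⌉ = 3052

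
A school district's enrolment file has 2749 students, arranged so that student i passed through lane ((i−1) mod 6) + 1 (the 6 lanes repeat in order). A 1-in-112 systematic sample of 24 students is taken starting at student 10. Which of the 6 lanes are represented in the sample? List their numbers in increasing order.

2, 4, 6

Consecutive selections differ by k = 112, so their lane numbers differ by 112 mod 6 = 4.
gcd(112, 6) = 2, so the sample visits 6/2 = 3 distinct residues mod 6.
Start 10 is lane 4; the lanes hit are 2, 4, 6.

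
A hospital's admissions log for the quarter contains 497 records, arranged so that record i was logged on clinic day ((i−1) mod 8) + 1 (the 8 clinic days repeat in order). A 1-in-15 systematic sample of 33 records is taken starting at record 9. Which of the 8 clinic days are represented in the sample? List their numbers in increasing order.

Consecutive selections differ by k = 15, so their clinic day numbers differ by 15 mod 8 = 7.
gcd(15, 8) = 1, so the sample visits 8/1 = 8 distinct residues mod 8.
Start 9 is clinic day 1; the clinic days hit are 1, 2, 3, 4, 5, 6, 7, 8.

1, 2, 3, 4, 5, 6, 7, 8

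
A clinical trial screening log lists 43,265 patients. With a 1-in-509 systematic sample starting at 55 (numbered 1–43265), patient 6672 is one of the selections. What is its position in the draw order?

k = 509
position = (6672 − 55)/509 + 1 = 6617/509 + 1 = 13 + 1 = 14

14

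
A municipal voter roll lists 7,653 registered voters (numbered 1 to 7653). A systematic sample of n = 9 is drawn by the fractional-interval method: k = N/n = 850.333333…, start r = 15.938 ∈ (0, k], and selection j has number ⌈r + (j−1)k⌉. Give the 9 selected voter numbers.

j=1: r + 0k = 15.938 → ⌈·⌉ = 16
j=2: r + 1k = 866.271333… → ⌈·⌉ = 867
j=3: r + 2k = 1716.604666… → ⌈·⌉ = 1717
j=4: r + 3k = 2566.938 → ⌈·⌉ = 2567
j=5: r + 4k = 3417.271333… → ⌈·⌉ = 3418
j=6: r + 5k = 4267.604666… → ⌈·⌉ = 4268
j=7: r + 6k = 5117.938 → ⌈·⌉ = 5118
j=8: r + 7k = 5968.271333… → ⌈·⌉ = 5969
j=9: r + 8k = 6818.604666… → ⌈·⌉ = 6819

16, 867, 1717, 2567, 3418, 4268, 5118, 5969, 6819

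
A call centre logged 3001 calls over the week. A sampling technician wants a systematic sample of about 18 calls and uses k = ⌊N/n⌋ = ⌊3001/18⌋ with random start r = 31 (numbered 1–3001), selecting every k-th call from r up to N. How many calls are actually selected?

18

k = ⌊3001/18⌋ = 166
Achieved size = ⌊(3001 − 31)/166⌋ + 1 = ⌊2970/166⌋ + 1 = 17 + 1 = 18
(last selection: 31 + 17×166 = 2853 ≤ 3001; next would be 3019 > 3001)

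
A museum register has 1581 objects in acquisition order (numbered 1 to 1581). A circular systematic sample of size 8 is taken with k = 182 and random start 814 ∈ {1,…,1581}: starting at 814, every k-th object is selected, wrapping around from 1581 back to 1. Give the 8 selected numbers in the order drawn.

Selection 1: 814
Selection 2: 814 + 182 = 996
Selection 3: 996 + 182 = 1178
Selection 4: 1178 + 182 = 1360
Selection 5: 1360 + 182 = 1542
Selection 6: 1542 + 182 = 1724 → 1724 − 1581 = 143
Selection 7: 143 + 182 = 325
Selection 8: 325 + 182 = 507

814, 996, 1178, 1360, 1542, 143, 325, 507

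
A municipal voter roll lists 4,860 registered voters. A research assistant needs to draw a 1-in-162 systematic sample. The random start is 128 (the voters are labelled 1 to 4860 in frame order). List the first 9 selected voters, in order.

128, 290, 452, 614, 776, 938, 1100, 1262, 1424

voter 1: 128
voter 2: 128 + 162 = 290
voter 3: 290 + 162 = 452
voter 4: 452 + 162 = 614
voter 5: 614 + 162 = 776
voter 6: 776 + 162 = 938
voter 7: 938 + 162 = 1100
voter 8: 1100 + 162 = 1262
voter 9: 1262 + 162 = 1424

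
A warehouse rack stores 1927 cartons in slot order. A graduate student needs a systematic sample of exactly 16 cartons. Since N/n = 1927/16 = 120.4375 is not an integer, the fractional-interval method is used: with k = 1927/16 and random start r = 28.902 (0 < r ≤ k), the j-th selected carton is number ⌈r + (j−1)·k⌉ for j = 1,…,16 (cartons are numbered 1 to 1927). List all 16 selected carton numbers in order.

29, 150, 270, 391, 511, 632, 752, 872, 993, 1113, 1234, 1354, 1475, 1595, 1716, 1836

j=1: r + 0k = 28.902 → ⌈·⌉ = 29
j=2: r + 1k = 149.3395 → ⌈·⌉ = 150
j=3: r + 2k = 269.777 → ⌈·⌉ = 270
j=4: r + 3k = 390.2145 → ⌈·⌉ = 391
j=5: r + 4k = 510.652 → ⌈·⌉ = 511
j=6: r + 5k = 631.0895 → ⌈·⌉ = 632
j=7: r + 6k = 751.527 → ⌈·⌉ = 752
j=8: r + 7k = 871.9645 → ⌈·⌉ = 872
j=9: r + 8k = 992.402 → ⌈·⌉ = 993
j=10: r + 9k = 1112.8395 → ⌈·⌉ = 1113
j=11: r + 10k = 1233.277 → ⌈·⌉ = 1234
j=12: r + 11k = 1353.7145 → ⌈·⌉ = 1354
j=13: r + 12k = 1474.152 → ⌈·⌉ = 1475
j=14: r + 13k = 1594.5895 → ⌈·⌉ = 1595
j=15: r + 14k = 1715.027 → ⌈·⌉ = 1716
j=16: r + 15k = 1835.4645 → ⌈·⌉ = 1836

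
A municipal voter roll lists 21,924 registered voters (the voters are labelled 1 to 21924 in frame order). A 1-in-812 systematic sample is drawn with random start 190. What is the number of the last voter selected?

21302

k = 812
27th selection = r + (27−1)·k = 190 + 26×812 = 190 + 21112 = 21302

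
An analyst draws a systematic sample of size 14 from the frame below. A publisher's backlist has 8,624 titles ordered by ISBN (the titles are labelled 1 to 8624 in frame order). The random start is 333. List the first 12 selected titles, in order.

k = N/n = 8624/14 = 616
title 1: 333
title 2: 333 + 616 = 949
title 3: 949 + 616 = 1565
title 4: 1565 + 616 = 2181
title 5: 2181 + 616 = 2797
title 6: 2797 + 616 = 3413
title 7: 3413 + 616 = 4029
title 8: 4029 + 616 = 4645
title 9: 4645 + 616 = 5261
title 10: 5261 + 616 = 5877
title 11: 5877 + 616 = 6493
title 12: 6493 + 616 = 7109

333, 949, 1565, 2181, 2797, 3413, 4029, 4645, 5261, 5877, 6493, 7109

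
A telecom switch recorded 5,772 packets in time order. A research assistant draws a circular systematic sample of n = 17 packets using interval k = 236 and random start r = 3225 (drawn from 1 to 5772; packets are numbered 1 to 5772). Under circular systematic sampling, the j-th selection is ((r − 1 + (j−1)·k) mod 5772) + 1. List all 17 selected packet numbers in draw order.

Selection 1: 3225
Selection 2: 3225 + 236 = 3461
Selection 3: 3461 + 236 = 3697
Selection 4: 3697 + 236 = 3933
Selection 5: 3933 + 236 = 4169
Selection 6: 4169 + 236 = 4405
Selection 7: 4405 + 236 = 4641
Selection 8: 4641 + 236 = 4877
Selection 9: 4877 + 236 = 5113
Selection 10: 5113 + 236 = 5349
Selection 11: 5349 + 236 = 5585
Selection 12: 5585 + 236 = 5821 → 5821 − 5772 = 49
Selection 13: 49 + 236 = 285
Selection 14: 285 + 236 = 521
Selection 15: 521 + 236 = 757
Selection 16: 757 + 236 = 993
Selection 17: 993 + 236 = 1229

3225, 3461, 3697, 3933, 4169, 4405, 4641, 4877, 5113, 5349, 5585, 49, 285, 521, 757, 993, 1229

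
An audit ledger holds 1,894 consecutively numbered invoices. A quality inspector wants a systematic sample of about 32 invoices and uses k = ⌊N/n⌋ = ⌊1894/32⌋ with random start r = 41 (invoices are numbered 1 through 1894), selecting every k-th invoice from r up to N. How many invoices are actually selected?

k = ⌊1894/32⌋ = 59
Achieved size = ⌊(1894 − 41)/59⌋ + 1 = ⌊1853/59⌋ + 1 = 31 + 1 = 32
(last selection: 41 + 31×59 = 1870 ≤ 1894; next would be 1929 > 1894)

32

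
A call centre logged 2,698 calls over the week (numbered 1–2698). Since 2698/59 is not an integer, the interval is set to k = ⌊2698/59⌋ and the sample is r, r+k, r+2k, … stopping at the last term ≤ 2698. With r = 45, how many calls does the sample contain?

59

k = ⌊2698/59⌋ = 45
Achieved size = ⌊(2698 − 45)/45⌋ + 1 = ⌊2653/45⌋ + 1 = 58 + 1 = 59
(last selection: 45 + 58×45 = 2655 ≤ 2698; next would be 2700 > 2698)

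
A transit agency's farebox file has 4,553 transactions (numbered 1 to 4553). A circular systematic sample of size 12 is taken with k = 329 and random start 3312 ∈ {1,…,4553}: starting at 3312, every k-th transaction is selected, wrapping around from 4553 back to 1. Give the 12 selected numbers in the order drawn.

Selection 1: 3312
Selection 2: 3312 + 329 = 3641
Selection 3: 3641 + 329 = 3970
Selection 4: 3970 + 329 = 4299
Selection 5: 4299 + 329 = 4628 → 4628 − 4553 = 75
Selection 6: 75 + 329 = 404
Selection 7: 404 + 329 = 733
Selection 8: 733 + 329 = 1062
Selection 9: 1062 + 329 = 1391
Selection 10: 1391 + 329 = 1720
Selection 11: 1720 + 329 = 2049
Selection 12: 2049 + 329 = 2378

3312, 3641, 3970, 4299, 75, 404, 733, 1062, 1391, 1720, 2049, 2378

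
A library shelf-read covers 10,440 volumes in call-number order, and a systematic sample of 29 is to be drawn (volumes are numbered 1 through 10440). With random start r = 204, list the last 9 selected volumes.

k = N/n = 10440/29 = 360
21st selection = 204 + 20×360 = 7404
22nd: 7404 + 360 = 7764
23rd: 7764 + 360 = 8124
24th: 8124 + 360 = 8484
25th: 8484 + 360 = 8844
26th: 8844 + 360 = 9204
27th: 9204 + 360 = 9564
28th: 9564 + 360 = 9924
29th: 9924 + 360 = 10284

7404, 7764, 8124, 8484, 8844, 9204, 9564, 9924, 10284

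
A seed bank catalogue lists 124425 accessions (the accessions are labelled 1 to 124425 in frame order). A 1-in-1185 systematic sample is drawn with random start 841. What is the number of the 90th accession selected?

k = 1185
90th selection = r + (90−1)·k = 841 + 89×1185 = 841 + 105465 = 106306

106306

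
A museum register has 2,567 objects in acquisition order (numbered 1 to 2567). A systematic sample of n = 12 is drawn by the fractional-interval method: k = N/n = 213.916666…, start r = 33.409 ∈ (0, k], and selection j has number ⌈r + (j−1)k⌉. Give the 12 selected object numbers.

j=1: r + 0k = 33.409 → ⌈·⌉ = 34
j=2: r + 1k = 247.325666… → ⌈·⌉ = 248
j=3: r + 2k = 461.242333… → ⌈·⌉ = 462
j=4: r + 3k = 675.159 → ⌈·⌉ = 676
j=5: r + 4k = 889.075666… → ⌈·⌉ = 890
j=6: r + 5k = 1102.992333… → ⌈·⌉ = 1103
j=7: r + 6k = 1316.909 → ⌈·⌉ = 1317
j=8: r + 7k = 1530.825666… → ⌈·⌉ = 1531
j=9: r + 8k = 1744.742333… → ⌈·⌉ = 1745
j=10: r + 9k = 1958.659 → ⌈·⌉ = 1959
j=11: r + 10k = 2172.575666… → ⌈·⌉ = 2173
j=12: r + 11k = 2386.492333… → ⌈·⌉ = 2387

34, 248, 462, 676, 890, 1103, 1317, 1531, 1745, 1959, 2173, 2387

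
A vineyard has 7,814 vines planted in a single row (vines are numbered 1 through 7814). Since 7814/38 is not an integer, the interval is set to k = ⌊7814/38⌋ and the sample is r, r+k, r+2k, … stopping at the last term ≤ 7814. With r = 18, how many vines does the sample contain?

39

k = ⌊7814/38⌋ = 205
Achieved size = ⌊(7814 − 18)/205⌋ + 1 = ⌊7796/205⌋ + 1 = 38 + 1 = 39
(last selection: 18 + 38×205 = 7808 ≤ 7814; next would be 8013 > 7814)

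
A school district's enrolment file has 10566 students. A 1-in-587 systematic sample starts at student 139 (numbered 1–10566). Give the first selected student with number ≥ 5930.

k = 587
Steps past start: ⌈(5930 − 139)/587⌉ = ⌈5791/587⌉ = 10
Selected student: 139 + 10×587 = 6009

6009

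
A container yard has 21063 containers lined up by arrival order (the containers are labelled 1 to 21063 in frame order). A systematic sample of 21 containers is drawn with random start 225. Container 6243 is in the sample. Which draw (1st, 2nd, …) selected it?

k = 21063/21 = 1003
position = (6243 − 225)/1003 + 1 = 6018/1003 + 1 = 6 + 1 = 7

7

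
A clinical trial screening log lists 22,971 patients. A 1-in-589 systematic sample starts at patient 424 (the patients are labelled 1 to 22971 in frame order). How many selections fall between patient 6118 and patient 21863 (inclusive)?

k = 589
First selection ≥ 6118: 424 + ⌈(6118−424)/589⌉·589 = 424 + 10×589 = 6314
Last selection ≤ 21863: 424 + ⌊(21863−424)/589⌋·589 = 424 + 36×589 = 21628
Count = 36 − 10 + 1 = 27

27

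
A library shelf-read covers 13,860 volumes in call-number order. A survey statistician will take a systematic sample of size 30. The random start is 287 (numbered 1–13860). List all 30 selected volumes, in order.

k = N/n = 13860/30 = 462
volume 1: 287
volume 2: 287 + 462 = 749
volume 3: 749 + 462 = 1211
volume 4: 1211 + 462 = 1673
volume 5: 1673 + 462 = 2135
volume 6: 2135 + 462 = 2597
volume 7: 2597 + 462 = 3059
volume 8: 3059 + 462 = 3521
volume 9: 3521 + 462 = 3983
volume 10: 3983 + 462 = 4445
volume 11: 4445 + 462 = 4907
volume 12: 4907 + 462 = 5369
volume 13: 5369 + 462 = 5831
volume 14: 5831 + 462 = 6293
volume 15: 6293 + 462 = 6755
volume 16: 6755 + 462 = 7217
volume 17: 7217 + 462 = 7679
volume 18: 7679 + 462 = 8141
volume 19: 8141 + 462 = 8603
volume 20: 8603 + 462 = 9065
volume 21: 9065 + 462 = 9527
volume 22: 9527 + 462 = 9989
volume 23: 9989 + 462 = 10451
volume 24: 10451 + 462 = 10913
volume 25: 10913 + 462 = 11375
volume 26: 11375 + 462 = 11837
volume 27: 11837 + 462 = 12299
volume 28: 12299 + 462 = 12761
volume 29: 12761 + 462 = 13223
volume 30: 13223 + 462 = 13685

287, 749, 1211, 1673, 2135, 2597, 3059, 3521, 3983, 4445, 4907, 5369, 5831, 6293, 6755, 7217, 7679, 8141, 8603, 9065, 9527, 9989, 10451, 10913, 11375, 11837, 12299, 12761, 13223, 13685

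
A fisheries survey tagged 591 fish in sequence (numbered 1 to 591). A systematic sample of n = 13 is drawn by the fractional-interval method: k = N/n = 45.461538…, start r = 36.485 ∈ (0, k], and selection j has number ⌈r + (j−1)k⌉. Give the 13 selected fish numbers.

37, 82, 128, 173, 219, 264, 310, 355, 401, 446, 492, 537, 583

j=1: r + 0k = 36.485 → ⌈·⌉ = 37
j=2: r + 1k = 81.946538… → ⌈·⌉ = 82
j=3: r + 2k = 127.408076… → ⌈·⌉ = 128
j=4: r + 3k = 172.869615… → ⌈·⌉ = 173
j=5: r + 4k = 218.331153… → ⌈·⌉ = 219
j=6: r + 5k = 263.792692… → ⌈·⌉ = 264
j=7: r + 6k = 309.254230… → ⌈·⌉ = 310
j=8: r + 7k = 354.715769… → ⌈·⌉ = 355
j=9: r + 8k = 400.177307… → ⌈·⌉ = 401
j=10: r + 9k = 445.638846… → ⌈·⌉ = 446
j=11: r + 10k = 491.100384… → ⌈·⌉ = 492
j=12: r + 11k = 536.561923… → ⌈·⌉ = 537
j=13: r + 12k = 582.023461… → ⌈·⌉ = 583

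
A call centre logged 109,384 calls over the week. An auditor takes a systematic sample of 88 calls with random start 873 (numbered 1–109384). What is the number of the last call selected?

k = 109384/88 = 1243
88th selection = r + (88−1)·k = 873 + 87×1243 = 873 + 108141 = 109014

109014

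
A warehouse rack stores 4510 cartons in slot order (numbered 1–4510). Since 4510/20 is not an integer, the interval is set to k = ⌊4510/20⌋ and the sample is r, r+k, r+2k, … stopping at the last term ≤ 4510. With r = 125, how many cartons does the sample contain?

k = ⌊4510/20⌋ = 225
Achieved size = ⌊(4510 − 125)/225⌋ + 1 = ⌊4385/225⌋ + 1 = 19 + 1 = 20
(last selection: 125 + 19×225 = 4400 ≤ 4510; next would be 4625 > 4510)

20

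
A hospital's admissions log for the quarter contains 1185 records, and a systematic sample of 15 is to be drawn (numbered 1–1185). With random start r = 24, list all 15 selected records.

k = N/n = 1185/15 = 79
record 1: 24
record 2: 24 + 79 = 103
record 3: 103 + 79 = 182
record 4: 182 + 79 = 261
record 5: 261 + 79 = 340
record 6: 340 + 79 = 419
record 7: 419 + 79 = 498
record 8: 498 + 79 = 577
record 9: 577 + 79 = 656
record 10: 656 + 79 = 735
record 11: 735 + 79 = 814
record 12: 814 + 79 = 893
record 13: 893 + 79 = 972
record 14: 972 + 79 = 1051
record 15: 1051 + 79 = 1130

24, 103, 182, 261, 340, 419, 498, 577, 656, 735, 814, 893, 972, 1051, 1130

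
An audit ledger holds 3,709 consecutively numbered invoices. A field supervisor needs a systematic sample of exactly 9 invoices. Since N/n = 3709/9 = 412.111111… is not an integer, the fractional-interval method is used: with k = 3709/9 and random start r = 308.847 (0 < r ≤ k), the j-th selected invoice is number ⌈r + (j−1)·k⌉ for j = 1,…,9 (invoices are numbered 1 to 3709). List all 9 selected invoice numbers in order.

j=1: r + 0k = 308.847 → ⌈·⌉ = 309
j=2: r + 1k = 720.958111… → ⌈·⌉ = 721
j=3: r + 2k = 1133.069222… → ⌈·⌉ = 1134
j=4: r + 3k = 1545.180333… → ⌈·⌉ = 1546
j=5: r + 4k = 1957.291444… → ⌈·⌉ = 1958
j=6: r + 5k = 2369.402555… → ⌈·⌉ = 2370
j=7: r + 6k = 2781.513666… → ⌈·⌉ = 2782
j=8: r + 7k = 3193.624777… → ⌈·⌉ = 3194
j=9: r + 8k = 3605.735888… → ⌈·⌉ = 3606

309, 721, 1134, 1546, 1958, 2370, 2782, 3194, 3606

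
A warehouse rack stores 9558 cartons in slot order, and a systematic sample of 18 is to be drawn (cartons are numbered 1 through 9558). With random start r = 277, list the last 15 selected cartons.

k = N/n = 9558/18 = 531
4th selection = 277 + 3×531 = 1870
5th: 1870 + 531 = 2401
6th: 2401 + 531 = 2932
7th: 2932 + 531 = 3463
8th: 3463 + 531 = 3994
9th: 3994 + 531 = 4525
10th: 4525 + 531 = 5056
11th: 5056 + 531 = 5587
12th: 5587 + 531 = 6118
13th: 6118 + 531 = 6649
14th: 6649 + 531 = 7180
15th: 7180 + 531 = 7711
16th: 7711 + 531 = 8242
17th: 8242 + 531 = 8773
18th: 8773 + 531 = 9304

1870, 2401, 2932, 3463, 3994, 4525, 5056, 5587, 6118, 6649, 7180, 7711, 8242, 8773, 9304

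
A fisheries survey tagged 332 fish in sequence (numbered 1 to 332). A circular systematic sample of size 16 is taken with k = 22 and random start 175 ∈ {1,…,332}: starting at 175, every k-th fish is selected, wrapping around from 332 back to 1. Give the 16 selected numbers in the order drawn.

Selection 1: 175
Selection 2: 175 + 22 = 197
Selection 3: 197 + 22 = 219
Selection 4: 219 + 22 = 241
Selection 5: 241 + 22 = 263
Selection 6: 263 + 22 = 285
Selection 7: 285 + 22 = 307
Selection 8: 307 + 22 = 329
Selection 9: 329 + 22 = 351 → 351 − 332 = 19
Selection 10: 19 + 22 = 41
Selection 11: 41 + 22 = 63
Selection 12: 63 + 22 = 85
Selection 13: 85 + 22 = 107
Selection 14: 107 + 22 = 129
Selection 15: 129 + 22 = 151
Selection 16: 151 + 22 = 173

175, 197, 219, 241, 263, 285, 307, 329, 19, 41, 63, 85, 107, 129, 151, 173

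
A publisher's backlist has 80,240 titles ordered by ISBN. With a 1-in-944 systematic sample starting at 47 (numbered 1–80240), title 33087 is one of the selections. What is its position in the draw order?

36

k = 944
position = (33087 − 47)/944 + 1 = 33040/944 + 1 = 35 + 1 = 36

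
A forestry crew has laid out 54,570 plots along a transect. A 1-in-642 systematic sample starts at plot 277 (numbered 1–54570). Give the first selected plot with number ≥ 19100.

k = 642
Steps past start: ⌈(19100 − 277)/642⌉ = ⌈18823/642⌉ = 30
Selected plot: 277 + 30×642 = 19537

19537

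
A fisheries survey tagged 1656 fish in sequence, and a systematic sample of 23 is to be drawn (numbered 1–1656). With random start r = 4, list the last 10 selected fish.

940, 1012, 1084, 1156, 1228, 1300, 1372, 1444, 1516, 1588

k = N/n = 1656/23 = 72
14th selection = 4 + 13×72 = 940
15th: 940 + 72 = 1012
16th: 1012 + 72 = 1084
17th: 1084 + 72 = 1156
18th: 1156 + 72 = 1228
19th: 1228 + 72 = 1300
20th: 1300 + 72 = 1372
21st: 1372 + 72 = 1444
22nd: 1444 + 72 = 1516
23rd: 1516 + 72 = 1588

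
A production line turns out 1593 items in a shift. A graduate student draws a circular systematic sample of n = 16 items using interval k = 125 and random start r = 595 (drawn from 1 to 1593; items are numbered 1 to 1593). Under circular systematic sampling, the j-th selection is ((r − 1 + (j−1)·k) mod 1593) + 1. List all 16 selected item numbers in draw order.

Selection 1: 595
Selection 2: 595 + 125 = 720
Selection 3: 720 + 125 = 845
Selection 4: 845 + 125 = 970
Selection 5: 970 + 125 = 1095
Selection 6: 1095 + 125 = 1220
Selection 7: 1220 + 125 = 1345
Selection 8: 1345 + 125 = 1470
Selection 9: 1470 + 125 = 1595 → 1595 − 1593 = 2
Selection 10: 2 + 125 = 127
Selection 11: 127 + 125 = 252
Selection 12: 252 + 125 = 377
Selection 13: 377 + 125 = 502
Selection 14: 502 + 125 = 627
Selection 15: 627 + 125 = 752
Selection 16: 752 + 125 = 877

595, 720, 845, 970, 1095, 1220, 1345, 1470, 2, 127, 252, 377, 502, 627, 752, 877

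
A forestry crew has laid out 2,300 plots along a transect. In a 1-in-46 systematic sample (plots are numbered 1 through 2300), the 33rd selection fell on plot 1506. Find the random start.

34

k = 46
r = 1506 − (33−1)×46 = 1506 − 1472 = 34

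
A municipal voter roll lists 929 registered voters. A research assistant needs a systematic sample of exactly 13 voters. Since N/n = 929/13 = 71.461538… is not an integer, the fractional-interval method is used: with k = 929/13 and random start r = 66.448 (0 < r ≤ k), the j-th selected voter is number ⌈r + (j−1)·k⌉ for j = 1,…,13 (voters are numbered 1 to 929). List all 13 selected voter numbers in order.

67, 138, 210, 281, 353, 424, 496, 567, 639, 710, 782, 853, 924

j=1: r + 0k = 66.448 → ⌈·⌉ = 67
j=2: r + 1k = 137.909538… → ⌈·⌉ = 138
j=3: r + 2k = 209.371076… → ⌈·⌉ = 210
j=4: r + 3k = 280.832615… → ⌈·⌉ = 281
j=5: r + 4k = 352.294153… → ⌈·⌉ = 353
j=6: r + 5k = 423.755692… → ⌈·⌉ = 424
j=7: r + 6k = 495.217230… → ⌈·⌉ = 496
j=8: r + 7k = 566.678769… → ⌈·⌉ = 567
j=9: r + 8k = 638.140307… → ⌈·⌉ = 639
j=10: r + 9k = 709.601846… → ⌈·⌉ = 710
j=11: r + 10k = 781.063384… → ⌈·⌉ = 782
j=12: r + 11k = 852.524923… → ⌈·⌉ = 853
j=13: r + 12k = 923.986461… → ⌈·⌉ = 924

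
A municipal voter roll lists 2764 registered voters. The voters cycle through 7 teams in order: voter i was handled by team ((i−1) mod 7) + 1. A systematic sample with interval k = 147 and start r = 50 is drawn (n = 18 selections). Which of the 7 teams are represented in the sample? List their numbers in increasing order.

Consecutive selections differ by k = 147, so their team numbers differ by 147 mod 7 = 0.
gcd(147, 7) = 7, so the sample visits 7/7 = 1 distinct residues mod 7.
Start 50 is team 1; the teams hit are 1.

1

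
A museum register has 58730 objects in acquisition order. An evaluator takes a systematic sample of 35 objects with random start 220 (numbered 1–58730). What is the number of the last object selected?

57272

k = 58730/35 = 1678
35th selection = r + (35−1)·k = 220 + 34×1678 = 220 + 57052 = 57272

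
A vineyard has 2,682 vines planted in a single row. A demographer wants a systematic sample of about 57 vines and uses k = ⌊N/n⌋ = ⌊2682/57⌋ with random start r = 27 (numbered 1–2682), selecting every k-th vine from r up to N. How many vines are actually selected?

k = ⌊2682/57⌋ = 47
Achieved size = ⌊(2682 − 27)/47⌋ + 1 = ⌊2655/47⌋ + 1 = 56 + 1 = 57
(last selection: 27 + 56×47 = 2659 ≤ 2682; next would be 2706 > 2682)

57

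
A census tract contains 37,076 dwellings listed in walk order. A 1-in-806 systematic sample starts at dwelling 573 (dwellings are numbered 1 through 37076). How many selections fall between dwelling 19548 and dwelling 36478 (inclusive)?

k = 806
First selection ≥ 19548: 573 + ⌈(19548−573)/806⌉·806 = 573 + 24×806 = 19917
Last selection ≤ 36478: 573 + ⌊(36478−573)/806⌋·806 = 573 + 44×806 = 36037
Count = 44 − 24 + 1 = 21

21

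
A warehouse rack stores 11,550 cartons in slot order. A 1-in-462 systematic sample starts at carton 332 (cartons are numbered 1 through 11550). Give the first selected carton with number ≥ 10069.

10496

k = 462
Steps past start: ⌈(10069 − 332)/462⌉ = ⌈9737/462⌉ = 22
Selected carton: 332 + 22×462 = 10496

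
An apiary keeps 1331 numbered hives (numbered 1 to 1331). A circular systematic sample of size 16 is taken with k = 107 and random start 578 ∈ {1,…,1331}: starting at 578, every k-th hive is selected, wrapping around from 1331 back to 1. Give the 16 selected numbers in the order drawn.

Selection 1: 578
Selection 2: 578 + 107 = 685
Selection 3: 685 + 107 = 792
Selection 4: 792 + 107 = 899
Selection 5: 899 + 107 = 1006
Selection 6: 1006 + 107 = 1113
Selection 7: 1113 + 107 = 1220
Selection 8: 1220 + 107 = 1327
Selection 9: 1327 + 107 = 1434 → 1434 − 1331 = 103
Selection 10: 103 + 107 = 210
Selection 11: 210 + 107 = 317
Selection 12: 317 + 107 = 424
Selection 13: 424 + 107 = 531
Selection 14: 531 + 107 = 638
Selection 15: 638 + 107 = 745
Selection 16: 745 + 107 = 852

578, 685, 792, 899, 1006, 1113, 1220, 1327, 103, 210, 317, 424, 531, 638, 745, 852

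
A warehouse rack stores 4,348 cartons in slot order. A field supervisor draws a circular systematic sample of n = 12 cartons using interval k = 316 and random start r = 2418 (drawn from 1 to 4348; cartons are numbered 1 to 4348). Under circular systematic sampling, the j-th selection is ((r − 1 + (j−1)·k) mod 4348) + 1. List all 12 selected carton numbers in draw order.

2418, 2734, 3050, 3366, 3682, 3998, 4314, 282, 598, 914, 1230, 1546

Selection 1: 2418
Selection 2: 2418 + 316 = 2734
Selection 3: 2734 + 316 = 3050
Selection 4: 3050 + 316 = 3366
Selection 5: 3366 + 316 = 3682
Selection 6: 3682 + 316 = 3998
Selection 7: 3998 + 316 = 4314
Selection 8: 4314 + 316 = 4630 → 4630 − 4348 = 282
Selection 9: 282 + 316 = 598
Selection 10: 598 + 316 = 914
Selection 11: 914 + 316 = 1230
Selection 12: 1230 + 316 = 1546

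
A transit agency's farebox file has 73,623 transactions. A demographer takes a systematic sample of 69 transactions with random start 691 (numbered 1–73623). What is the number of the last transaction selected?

k = 73623/69 = 1067
69th selection = r + (69−1)·k = 691 + 68×1067 = 691 + 72556 = 73247

73247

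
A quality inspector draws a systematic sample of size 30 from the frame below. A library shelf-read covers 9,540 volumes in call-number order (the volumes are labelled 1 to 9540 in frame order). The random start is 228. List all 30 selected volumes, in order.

228, 546, 864, 1182, 1500, 1818, 2136, 2454, 2772, 3090, 3408, 3726, 4044, 4362, 4680, 4998, 5316, 5634, 5952, 6270, 6588, 6906, 7224, 7542, 7860, 8178, 8496, 8814, 9132, 9450

k = N/n = 9540/30 = 318
volume 1: 228
volume 2: 228 + 318 = 546
volume 3: 546 + 318 = 864
volume 4: 864 + 318 = 1182
volume 5: 1182 + 318 = 1500
volume 6: 1500 + 318 = 1818
volume 7: 1818 + 318 = 2136
volume 8: 2136 + 318 = 2454
volume 9: 2454 + 318 = 2772
volume 10: 2772 + 318 = 3090
volume 11: 3090 + 318 = 3408
volume 12: 3408 + 318 = 3726
volume 13: 3726 + 318 = 4044
volume 14: 4044 + 318 = 4362
volume 15: 4362 + 318 = 4680
volume 16: 4680 + 318 = 4998
volume 17: 4998 + 318 = 5316
volume 18: 5316 + 318 = 5634
volume 19: 5634 + 318 = 5952
volume 20: 5952 + 318 = 6270
volume 21: 6270 + 318 = 6588
volume 22: 6588 + 318 = 6906
volume 23: 6906 + 318 = 7224
volume 24: 7224 + 318 = 7542
volume 25: 7542 + 318 = 7860
volume 26: 7860 + 318 = 8178
volume 27: 8178 + 318 = 8496
volume 28: 8496 + 318 = 8814
volume 29: 8814 + 318 = 9132
volume 30: 9132 + 318 = 9450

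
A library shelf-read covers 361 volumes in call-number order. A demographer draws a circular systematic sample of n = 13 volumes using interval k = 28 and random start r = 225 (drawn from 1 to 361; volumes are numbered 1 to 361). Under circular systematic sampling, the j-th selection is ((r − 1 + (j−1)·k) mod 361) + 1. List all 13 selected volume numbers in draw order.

225, 253, 281, 309, 337, 4, 32, 60, 88, 116, 144, 172, 200

Selection 1: 225
Selection 2: 225 + 28 = 253
Selection 3: 253 + 28 = 281
Selection 4: 281 + 28 = 309
Selection 5: 309 + 28 = 337
Selection 6: 337 + 28 = 365 → 365 − 361 = 4
Selection 7: 4 + 28 = 32
Selection 8: 32 + 28 = 60
Selection 9: 60 + 28 = 88
Selection 10: 88 + 28 = 116
Selection 11: 116 + 28 = 144
Selection 12: 144 + 28 = 172
Selection 13: 172 + 28 = 200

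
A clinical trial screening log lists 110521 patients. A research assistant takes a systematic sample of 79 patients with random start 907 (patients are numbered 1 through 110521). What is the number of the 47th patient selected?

65261

k = 110521/79 = 1399
47th selection = r + (47−1)·k = 907 + 46×1399 = 907 + 64354 = 65261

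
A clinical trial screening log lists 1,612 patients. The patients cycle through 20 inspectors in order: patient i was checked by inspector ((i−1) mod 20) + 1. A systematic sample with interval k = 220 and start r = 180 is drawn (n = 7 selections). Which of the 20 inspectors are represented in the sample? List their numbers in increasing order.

Consecutive selections differ by k = 220, so their inspector numbers differ by 220 mod 20 = 0.
gcd(220, 20) = 20, so the sample visits 20/20 = 1 distinct residues mod 20.
Start 180 is inspector 20; the inspectors hit are 20.

20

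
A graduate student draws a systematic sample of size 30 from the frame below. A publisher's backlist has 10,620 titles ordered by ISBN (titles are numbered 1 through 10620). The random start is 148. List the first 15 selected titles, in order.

148, 502, 856, 1210, 1564, 1918, 2272, 2626, 2980, 3334, 3688, 4042, 4396, 4750, 5104

k = N/n = 10620/30 = 354
title 1: 148
title 2: 148 + 354 = 502
title 3: 502 + 354 = 856
title 4: 856 + 354 = 1210
title 5: 1210 + 354 = 1564
title 6: 1564 + 354 = 1918
title 7: 1918 + 354 = 2272
title 8: 2272 + 354 = 2626
title 9: 2626 + 354 = 2980
title 10: 2980 + 354 = 3334
title 11: 3334 + 354 = 3688
title 12: 3688 + 354 = 4042
title 13: 4042 + 354 = 4396
title 14: 4396 + 354 = 4750
title 15: 4750 + 354 = 5104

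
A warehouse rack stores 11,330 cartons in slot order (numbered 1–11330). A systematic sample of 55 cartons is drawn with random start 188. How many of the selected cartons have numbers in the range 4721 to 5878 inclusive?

5

k = 11330/55 = 206
First selection ≥ 4721: 188 + ⌈(4721−188)/206⌉·206 = 188 + 23×206 = 4926
Last selection ≤ 5878: 188 + ⌊(5878−188)/206⌋·206 = 188 + 27×206 = 5750
Count = 27 − 23 + 1 = 5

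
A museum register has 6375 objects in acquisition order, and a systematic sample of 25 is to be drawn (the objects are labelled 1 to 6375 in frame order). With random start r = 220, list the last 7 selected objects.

k = N/n = 6375/25 = 255
19th selection = 220 + 18×255 = 4810
20th: 4810 + 255 = 5065
21st: 5065 + 255 = 5320
22nd: 5320 + 255 = 5575
23rd: 5575 + 255 = 5830
24th: 5830 + 255 = 6085
25th: 6085 + 255 = 6340

4810, 5065, 5320, 5575, 5830, 6085, 6340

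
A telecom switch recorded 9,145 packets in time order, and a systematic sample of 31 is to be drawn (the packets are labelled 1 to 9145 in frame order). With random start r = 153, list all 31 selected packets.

153, 448, 743, 1038, 1333, 1628, 1923, 2218, 2513, 2808, 3103, 3398, 3693, 3988, 4283, 4578, 4873, 5168, 5463, 5758, 6053, 6348, 6643, 6938, 7233, 7528, 7823, 8118, 8413, 8708, 9003

k = N/n = 9145/31 = 295
packet 1: 153
packet 2: 153 + 295 = 448
packet 3: 448 + 295 = 743
packet 4: 743 + 295 = 1038
packet 5: 1038 + 295 = 1333
packet 6: 1333 + 295 = 1628
packet 7: 1628 + 295 = 1923
packet 8: 1923 + 295 = 2218
packet 9: 2218 + 295 = 2513
packet 10: 2513 + 295 = 2808
packet 11: 2808 + 295 = 3103
packet 12: 3103 + 295 = 3398
packet 13: 3398 + 295 = 3693
packet 14: 3693 + 295 = 3988
packet 15: 3988 + 295 = 4283
packet 16: 4283 + 295 = 4578
packet 17: 4578 + 295 = 4873
packet 18: 4873 + 295 = 5168
packet 19: 5168 + 295 = 5463
packet 20: 5463 + 295 = 5758
packet 21: 5758 + 295 = 6053
packet 22: 6053 + 295 = 6348
packet 23: 6348 + 295 = 6643
packet 24: 6643 + 295 = 6938
packet 25: 6938 + 295 = 7233
packet 26: 7233 + 295 = 7528
packet 27: 7528 + 295 = 7823
packet 28: 7823 + 295 = 8118
packet 29: 8118 + 295 = 8413
packet 30: 8413 + 295 = 8708
packet 31: 8708 + 295 = 9003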